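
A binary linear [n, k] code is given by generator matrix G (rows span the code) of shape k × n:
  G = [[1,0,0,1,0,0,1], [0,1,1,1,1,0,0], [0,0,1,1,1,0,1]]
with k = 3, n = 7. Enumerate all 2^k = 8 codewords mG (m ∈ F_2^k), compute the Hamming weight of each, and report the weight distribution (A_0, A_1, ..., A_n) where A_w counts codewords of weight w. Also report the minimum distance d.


Weight distribution: A_0 = 1, A_2 = 1, A_3 = 3, A_4 = 2, A_5 = 1. Minimum distance d = 2.

Enumerate all 2^3 = 8 messages m ∈ F_2^3.
For each, compute codeword c = mG in F_2^7, then tally its weight.
  m = 000 → c = 0000000, weight = 0.
  m = 100 → c = 1001001, weight = 3.
  m = 010 → c = 0111100, weight = 4.
  m = 110 → c = 1110101, weight = 5.
  m = 001 → c = 0011101, weight = 4.
  m = 101 → c = 1010100, weight = 3.
  m = 011 → c = 0100001, weight = 2.
  m = 111 → c = 1101000, weight = 3.
Tally weights:
  weight 0: 1 codewords.
  weight 2: 1 codewords.
  weight 3: 3 codewords.
  weight 4: 2 codewords.
  weight 5: 1 codewords.
Minimum distance d = smallest w > 0 with A_w > 0 = 2.
Sanity: Σ A_w = 8 = 2^3 = 8 ✓.


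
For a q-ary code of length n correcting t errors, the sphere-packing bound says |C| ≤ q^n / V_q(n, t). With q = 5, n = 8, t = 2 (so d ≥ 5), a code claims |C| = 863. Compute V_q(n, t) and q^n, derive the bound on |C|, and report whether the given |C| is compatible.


V_q(n, t) = 481, q^n = 390625, Hamming bound = 812, |C| = 863 > bound (violated).

Step 1: Compute V_q(n, t) = Σ_{j=0}^2 C(n, j) (q−1)^j.
  j = 0: C(8,0)·(4)^0 = 1·1 = 1.
  j = 1: C(8,1)·(4)^1 = 8·4 = 32.
  j = 2: C(8,2)·(4)^2 = 28·16 = 448.
  V_q(n, t) = 1 + 32 + 448 = 481.
Step 2: q^n = 5^8 = 390625.
Step 3: Hamming bound ⌊q^n / V_q(n,t)⌋ = ⌊390625/481⌋ = 812.
Step 4: Compare |C| = 863 to 812: violated.
The claimed |C| lies above the Hamming bound, so no 5-ary code of length 8 with d ≥ 5 can have 863 codewords.


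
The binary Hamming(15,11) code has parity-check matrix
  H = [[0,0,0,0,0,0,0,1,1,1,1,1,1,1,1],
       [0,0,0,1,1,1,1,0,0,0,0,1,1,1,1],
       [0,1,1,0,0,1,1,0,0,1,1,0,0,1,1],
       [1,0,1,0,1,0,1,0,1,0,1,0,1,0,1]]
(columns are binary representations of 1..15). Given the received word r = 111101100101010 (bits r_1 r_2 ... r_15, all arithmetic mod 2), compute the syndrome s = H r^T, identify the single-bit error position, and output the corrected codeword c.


s = (1, 1, 0, 1)^T, error position = 13, corrected codeword c = 111101100101110

Compute s = H r^T mod 2 one row at a time:
  s_1 = 0 + 0 + 1 + 0 + 1 + 0 + 1 + 0 = 3 ≡ 1 (mod 2).
  s_2 = 1 + 0 + 1 + 1 + 1 + 0 + 1 + 0 = 5 ≡ 1 (mod 2).
  s_3 = 1 + 1 + 1 + 1 + 1 + 0 + 1 + 0 = 6 ≡ 0 (mod 2).
  s_4 = 1 + 1 + 0 + 1 + 0 + 0 + 0 + 0 = 3 ≡ 1 (mod 2).
s = (1, 1, 0, 1)^T — this equals column 13 of H (binary 1101), so error is at position 13.
Correct: flip bit 13 of r = 111101100101010 to get c = 111101100101110.


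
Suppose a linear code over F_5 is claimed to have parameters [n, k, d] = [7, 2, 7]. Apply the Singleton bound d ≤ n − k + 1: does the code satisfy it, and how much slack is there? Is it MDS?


Singleton RHS = n − k + 1 = 6, slack = -1, bound violated (no such code; not MDS).

Singleton bound: d ≤ n − k + 1.
Here n = 7, k = 2, so n − k + 1 = 6.
Given d = 7, check d ≤ 6: NO.
Slack = (n − k + 1) − d = -1.
The slack is negative: d = 7 exceeds n − k + 1 = 6 by 1, so the Singleton bound is violated and no linear [7, 2, 7]_5 code can exist. In particular it is not MDS (MDS requires d = n − k + 1 exactly).
Description: the claimed parameters are [7, 2, 7]_5; such a code would be impossible (violates the Singleton bound).


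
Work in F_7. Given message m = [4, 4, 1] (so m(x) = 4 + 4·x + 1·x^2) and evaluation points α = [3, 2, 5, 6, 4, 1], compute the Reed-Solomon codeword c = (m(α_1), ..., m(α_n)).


c = [4, 2, 0, 1, 1, 2]

Message polynomial: m(x) = 4 + 4·x + 1·x^2 (mod 7).
For each evaluation point α_i, compute m(α_i) mod 7:
  α_1 = 3: Horner steps 1 → 0 → 4, so m(3) = 4.
  α_2 = 2: Horner steps 1 → 6 → 2, so m(2) = 2.
  α_3 = 5: Horner steps 1 → 2 → 0, so m(5) = 0.
  α_4 = 6: Horner steps 1 → 3 → 1, so m(6) = 1.
  α_5 = 4: Horner steps 1 → 1 → 1, so m(4) = 1.
  α_6 = 1: Horner steps 1 → 5 → 2, so m(1) = 2.
Codeword c = [4, 2, 0, 1, 1, 2] ∈ F_7^6.


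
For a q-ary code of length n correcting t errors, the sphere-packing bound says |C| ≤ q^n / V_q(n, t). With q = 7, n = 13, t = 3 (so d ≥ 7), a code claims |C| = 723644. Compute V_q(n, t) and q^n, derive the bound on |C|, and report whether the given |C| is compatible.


V_q(n, t) = 64663, q^n = 96889010407, Hamming bound = 1498368, |C| = 723644 ≤ bound (satisfied).

Step 1: Compute V_q(n, t) = Σ_{j=0}^3 C(n, j) (q−1)^j.
  j = 0: C(13,0)·(6)^0 = 1·1 = 1.
  j = 1: C(13,1)·(6)^1 = 13·6 = 78.
  j = 2: C(13,2)·(6)^2 = 78·36 = 2808.
  j = 3: C(13,3)·(6)^3 = 286·216 = 61776.
  V_q(n, t) = 1 + 78 + 2808 + 61776 = 64663.
Step 2: q^n = 7^13 = 96889010407.
Step 3: Hamming bound ⌊q^n / V_q(n,t)⌋ = ⌊96889010407/64663⌋ = 1498368.
Step 4: Compare |C| = 723644 to 1498368: satisfied.
The claimed |C| lies below the Hamming bound.


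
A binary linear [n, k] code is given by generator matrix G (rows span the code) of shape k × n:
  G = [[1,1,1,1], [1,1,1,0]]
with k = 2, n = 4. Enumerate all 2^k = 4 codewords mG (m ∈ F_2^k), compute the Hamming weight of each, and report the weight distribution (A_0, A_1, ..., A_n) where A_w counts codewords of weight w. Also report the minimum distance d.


Weight distribution: A_0 = 1, A_1 = 1, A_3 = 1, A_4 = 1. Minimum distance d = 1.

Enumerate all 2^2 = 4 messages m ∈ F_2^2.
For each, compute codeword c = mG in F_2^4, then tally its weight.
  m = 00 → c = 0000, weight = 0.
  m = 10 → c = 1111, weight = 4.
  m = 01 → c = 1110, weight = 3.
  m = 11 → c = 0001, weight = 1.
Tally weights:
  weight 0: 1 codewords.
  weight 1: 1 codewords.
  weight 3: 1 codewords.
  weight 4: 1 codewords.
Minimum distance d = smallest w > 0 with A_w > 0 = 1.
Sanity: Σ A_w = 4 = 2^2 = 4 ✓.


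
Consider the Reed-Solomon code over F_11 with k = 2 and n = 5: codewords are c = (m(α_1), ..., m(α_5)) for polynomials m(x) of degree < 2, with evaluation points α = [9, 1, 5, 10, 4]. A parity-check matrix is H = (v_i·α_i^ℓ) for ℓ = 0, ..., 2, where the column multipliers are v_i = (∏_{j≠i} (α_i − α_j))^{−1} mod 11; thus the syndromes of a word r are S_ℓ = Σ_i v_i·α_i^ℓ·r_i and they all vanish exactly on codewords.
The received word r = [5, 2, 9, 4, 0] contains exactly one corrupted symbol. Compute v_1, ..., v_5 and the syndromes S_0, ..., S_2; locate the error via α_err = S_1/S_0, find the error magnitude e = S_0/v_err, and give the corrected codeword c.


S = (5, 9, 3), error at position 5, error magnitude e = 1, c = [5, 2, 9, 4, 10].

Step 1: column multipliers v_i = (∏_{j≠i}(α_i − α_j))^{−1} mod 11.
  i = 1 (α = 9): (9−1)(9−5)(9−10)(9−4) = 8·4·(−1)·5 = −160 ≡ 5, so v_1 = 5^{−1} = 9 (mod 11).
  i = 2 (α = 1): (1−9)(1−5)(1−10)(1−4) = (−8)·(−4)·(−9)·(−3) = 864 ≡ 6, so v_2 = 6^{−1} = 2 (mod 11).
  i = 3 (α = 5): (5−9)(5−1)(5−10)(5−4) = (−4)·4·(−5)·1 = 80 ≡ 3, so v_3 = 3^{−1} = 4 (mod 11).
  i = 4 (α = 10): (10−9)(10−1)(10−5)(10−4) = 1·9·5·6 = 270 ≡ 6, so v_4 = 6^{−1} = 2 (mod 11).
  i = 5 (α = 4): (4−9)(4−1)(4−5)(4−10) = (−5)·3·(−1)·(−6) = −90 ≡ 9, so v_5 = 9^{−1} = 5 (mod 11).
  v = [9, 2, 4, 2, 5].
Step 2: syndromes of r = [5, 2, 9, 4, 0] (all sums mod 11).
  S_0 = Σ v_i r_i = 9·5 + 2·2 + 4·9 + 2·4 + 5·0 = 93 ≡ 5.
  S_1 = Σ v_i α_i r_i = 9·9·5 + 2·1·2 + 4·5·9 + 2·10·4 + 5·4·0 = 669 ≡ 9.
  α_i^2 mod 11 = [4, 1, 3, 1, 5].
  S_2 = Σ v_i α_i^2 r_i = 9·4·5 + 2·1·2 + 4·3·9 + 2·1·4 + 5·5·0 = 300 ≡ 3.
  S = (5, 9, 3) ≠ 0, so r is not a codeword (an error is present).
Step 3: locate the error. For a single error e at position i, S_ℓ = v_i·e·α_i^ℓ, so α_err = S_1/S_0.
  S_0^{−1} = 5^{−1} = 9 (mod 11), so α_err = 9·9 = 81 ≡ 4 = α_5. Error position i = 5.
  Consistency check: S_2/S_1 = 3·5 = 15 ≡ 4 = α_err ✓ (single-error assumption holds).
Step 4: error magnitude e = S_0/v_5 = S_0·∏_{j≠5}(α_5 − α_j) = 5·9 = 45 ≡ 1 (mod 11).
Step 5: correct position 5: c_5 = r_5 − e = 0 − 1 ≡ 10 (mod 11). Hence c = [5, 2, 9, 4, 10].
  Check: interpolating c through the α_i gives m(x) = 3 + 10·x (degree < 2) with m(α_i) = c_i for every i, so c is indeed a codeword.


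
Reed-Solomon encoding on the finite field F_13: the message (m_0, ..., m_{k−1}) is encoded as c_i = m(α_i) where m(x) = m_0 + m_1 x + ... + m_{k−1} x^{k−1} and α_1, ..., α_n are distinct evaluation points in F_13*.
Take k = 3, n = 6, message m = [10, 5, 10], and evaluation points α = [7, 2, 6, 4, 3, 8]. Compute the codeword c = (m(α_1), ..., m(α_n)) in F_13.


c = [2, 8, 10, 8, 11, 1]

Message polynomial: m(x) = 10 + 5·x + 10·x^2 (mod 13).
For each evaluation point α_i, compute m(α_i) mod 13:
  α_1 = 7: Horner steps 10 → 10 → 2, so m(7) = 2.
  α_2 = 2: Horner steps 10 → 12 → 8, so m(2) = 8.
  α_3 = 6: Horner steps 10 → 0 → 10, so m(6) = 10.
  α_4 = 4: Horner steps 10 → 6 → 8, so m(4) = 8.
  α_5 = 3: Horner steps 10 → 9 → 11, so m(3) = 11.
  α_6 = 8: Horner steps 10 → 7 → 1, so m(8) = 1.
Codeword c = [2, 8, 10, 8, 11, 1] ∈ F_13^6.


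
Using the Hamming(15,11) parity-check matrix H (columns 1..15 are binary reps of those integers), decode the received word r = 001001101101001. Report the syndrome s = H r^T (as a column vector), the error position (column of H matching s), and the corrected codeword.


s = (0, 0, 1, 0)^T, error position = 2, corrected codeword c = 011001101101001

Compute s = H r^T mod 2 one row at a time:
  s_1 = 0 + 1 + 1 + 0 + 1 + 0 + 0 + 1 = 4 ≡ 0 (mod 2).
  s_2 = 0 + 0 + 1 + 1 + 1 + 0 + 0 + 1 = 4 ≡ 0 (mod 2).
  s_3 = 0 + 1 + 1 + 1 + 1 + 0 + 0 + 1 = 5 ≡ 1 (mod 2).
  s_4 = 0 + 1 + 0 + 1 + 1 + 0 + 0 + 1 = 4 ≡ 0 (mod 2).
s = (0, 0, 1, 0)^T — this equals column 2 of H (binary 0010), so error is at position 2.
Correct: flip bit 2 of r = 001001101101001 to get c = 011001101101001.


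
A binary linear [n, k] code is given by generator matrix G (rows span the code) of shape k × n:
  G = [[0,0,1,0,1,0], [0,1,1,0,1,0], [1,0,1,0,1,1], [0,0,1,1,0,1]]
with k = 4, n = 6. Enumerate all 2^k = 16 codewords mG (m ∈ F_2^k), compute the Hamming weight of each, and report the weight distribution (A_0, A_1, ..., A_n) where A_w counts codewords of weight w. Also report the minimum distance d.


Weight distribution: A_0 = 1, A_1 = 1, A_2 = 2, A_3 = 6, A_4 = 5, A_5 = 1. Minimum distance d = 1.

Enumerate all 2^4 = 16 messages m ∈ F_2^4.
For each, compute codeword c = mG in F_2^6, then tally its weight.
  m = 0000 → c = 000000, weight = 0.
  m = 1000 → c = 001010, weight = 2.
  m = 0100 → c = 011010, weight = 3.
  m = 1100 → c = 010000, weight = 1.
  m = 0010 → c = 101011, weight = 4.
  m = 1010 → c = 100001, weight = 2.
  m = 0110 → c = 110001, weight = 3.
  m = 1110 → c = 111011, weight = 5.
  m = 0001 → c = 001101, weight = 3.
  m = 1001 → c = 000111, weight = 3.
  m = 0101 → c = 010111, weight = 4.
  m = 1101 → c = 011101, weight = 4.
  m = 0011 → c = 100110, weight = 3.
  m = 1011 → c = 101100, weight = 3.
  m = 0111 → c = 111100, weight = 4.
  m = 1111 → c = 110110, weight = 4.
Tally weights:
  weight 0: 1 codewords.
  weight 1: 1 codewords.
  weight 2: 2 codewords.
  weight 3: 6 codewords.
  weight 4: 5 codewords.
  weight 5: 1 codewords.
Minimum distance d = smallest w > 0 with A_w > 0 = 1.
Sanity: Σ A_w = 16 = 2^4 = 16 ✓.


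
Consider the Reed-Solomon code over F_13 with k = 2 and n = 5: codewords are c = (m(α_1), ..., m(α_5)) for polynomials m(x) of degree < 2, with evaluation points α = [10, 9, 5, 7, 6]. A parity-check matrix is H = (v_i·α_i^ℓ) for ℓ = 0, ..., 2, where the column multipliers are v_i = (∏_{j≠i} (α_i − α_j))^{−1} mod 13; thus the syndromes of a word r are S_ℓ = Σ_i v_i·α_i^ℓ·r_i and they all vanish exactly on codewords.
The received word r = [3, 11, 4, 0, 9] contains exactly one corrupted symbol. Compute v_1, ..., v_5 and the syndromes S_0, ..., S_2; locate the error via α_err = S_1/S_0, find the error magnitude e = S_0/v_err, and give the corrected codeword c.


S = (1, 7, 10), error at position 4, error magnitude e = 12, c = [3, 11, 4, 1, 9].

Step 1: column multipliers v_i = (∏_{j≠i}(α_i − α_j))^{−1} mod 13.
  i = 1 (α = 10): (10−9)(10−5)(10−7)(10−6) = 1·5·3·4 = 60 ≡ 8, so v_1 = 8^{−1} = 5 (mod 13).
  i = 2 (α = 9): (9−10)(9−5)(9−7)(9−6) = (−1)·4·2·3 = −24 ≡ 2, so v_2 = 2^{−1} = 7 (mod 13).
  i = 3 (α = 5): (5−10)(5−9)(5−7)(5−6) = (−5)·(−4)·(−2)·(−1) = 40 ≡ 1, so v_3 = 1^{−1} = 1 (mod 13).
  i = 4 (α = 7): (7−10)(7−9)(7−5)(7−6) = (−3)·(−2)·2·1 = 12 ≡ 12, so v_4 = 12^{−1} = 12 (mod 13).
  i = 5 (α = 6): (6−10)(6−9)(6−5)(6−7) = (−4)·(−3)·1·(−1) = −12 ≡ 1, so v_5 = 1^{−1} = 1 (mod 13).
  v = [5, 7, 1, 12, 1].
Step 2: syndromes of r = [3, 11, 4, 0, 9] (all sums mod 13).
  S_0 = Σ v_i r_i = 5·3 + 7·11 + 1·4 + 12·0 + 1·9 = 105 ≡ 1.
  S_1 = Σ v_i α_i r_i = 5·10·3 + 7·9·11 + 1·5·4 + 12·7·0 + 1·6·9 = 917 ≡ 7.
  α_i^2 mod 13 = [9, 3, 12, 10, 10].
  S_2 = Σ v_i α_i^2 r_i = 5·9·3 + 7·3·11 + 1·12·4 + 12·10·0 + 1·10·9 = 504 ≡ 10.
  S = (1, 7, 10) ≠ 0, so r is not a codeword (an error is present).
Step 3: locate the error. For a single error e at position i, S_ℓ = v_i·e·α_i^ℓ, so α_err = S_1/S_0.
  S_0^{−1} = 1^{−1} = 1 (mod 13), so α_err = 7·1 = 7 ≡ 7 = α_4. Error position i = 4.
  Consistency check: S_2/S_1 = 10·2 = 20 ≡ 7 = α_err ✓ (single-error assumption holds).
Step 4: error magnitude e = S_0/v_4 = S_0·∏_{j≠4}(α_4 − α_j) = 1·12 = 12 ≡ 12 (mod 13).
Step 5: correct position 4: c_4 = r_4 − e = 0 − 12 ≡ 1 (mod 13). Hence c = [3, 11, 4, 1, 9].
  Check: interpolating c through the α_i gives m(x) = 5 + 5·x (degree < 2) with m(α_i) = c_i for every i, so c is indeed a codeword.


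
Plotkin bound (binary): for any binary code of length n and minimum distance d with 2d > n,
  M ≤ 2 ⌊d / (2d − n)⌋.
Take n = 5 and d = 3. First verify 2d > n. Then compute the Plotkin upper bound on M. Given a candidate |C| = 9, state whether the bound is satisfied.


Plotkin bound M ≤ 6; given |C| = 9 > bound (violated).

Check applicability: 2d = 6, n = 5.
2d − n = 1 > 0, so Plotkin applies.
Compute d/(2d−n) = 3/1 ≈ 3.0000.
⌊d/(2d−n)⌋ = 3.
Plotkin bound: M ≤ 2·3 = 6.
Given |C| = 9, check: VIOLATED.
This |C| is above the Plotkin bound, so no binary code with n = 5, d = 3 and 9 codewords exists.


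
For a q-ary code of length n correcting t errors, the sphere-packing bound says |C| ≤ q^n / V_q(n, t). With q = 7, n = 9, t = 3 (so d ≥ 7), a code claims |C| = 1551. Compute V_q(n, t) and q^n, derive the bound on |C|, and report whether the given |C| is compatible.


V_q(n, t) = 19495, q^n = 40353607, Hamming bound = 2069, |C| = 1551 ≤ bound (satisfied).

Step 1: Compute V_q(n, t) = Σ_{j=0}^3 C(n, j) (q−1)^j.
  j = 0: C(9,0)·(6)^0 = 1·1 = 1.
  j = 1: C(9,1)·(6)^1 = 9·6 = 54.
  j = 2: C(9,2)·(6)^2 = 36·36 = 1296.
  j = 3: C(9,3)·(6)^3 = 84·216 = 18144.
  V_q(n, t) = 1 + 54 + 1296 + 18144 = 19495.
Step 2: q^n = 7^9 = 40353607.
Step 3: Hamming bound ⌊q^n / V_q(n,t)⌋ = ⌊40353607/19495⌋ = 2069.
Step 4: Compare |C| = 1551 to 2069: satisfied.
The claimed |C| lies below the Hamming bound.


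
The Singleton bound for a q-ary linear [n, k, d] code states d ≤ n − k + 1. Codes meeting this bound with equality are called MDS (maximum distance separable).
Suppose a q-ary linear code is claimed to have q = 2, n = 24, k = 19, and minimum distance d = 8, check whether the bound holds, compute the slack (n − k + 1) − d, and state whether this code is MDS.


Singleton RHS = n − k + 1 = 6, slack = -2, bound violated (no such code; not MDS).

Singleton bound: d ≤ n − k + 1.
Here n = 24, k = 19, so n − k + 1 = 6.
Given d = 8, check d ≤ 6: NO.
Slack = (n − k + 1) − d = -2.
The slack is negative: d = 8 exceeds n − k + 1 = 6 by 2, so the Singleton bound is violated and no linear [24, 19, 8]_2 code can exist. In particular it is not MDS (MDS requires d = n − k + 1 exactly).
Description: the claimed parameters are [24, 19, 8]_2; such a code would be impossible (violates the Singleton bound).


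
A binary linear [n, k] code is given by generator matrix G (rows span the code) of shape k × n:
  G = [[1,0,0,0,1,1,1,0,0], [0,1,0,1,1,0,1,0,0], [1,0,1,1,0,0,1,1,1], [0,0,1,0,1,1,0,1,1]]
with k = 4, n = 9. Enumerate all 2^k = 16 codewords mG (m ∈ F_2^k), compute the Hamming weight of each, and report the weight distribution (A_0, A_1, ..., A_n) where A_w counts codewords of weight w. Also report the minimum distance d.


Weight distribution: A_0 = 1, A_1 = 1, A_3 = 2, A_4 = 3, A_5 = 3, A_6 = 4, A_7 = 2. Minimum distance d = 1.

Enumerate all 2^4 = 16 messages m ∈ F_2^4.
For each, compute codeword c = mG in F_2^9, then tally its weight.
  m = 0000 → c = 000000000, weight = 0.
  m = 1000 → c = 100011100, weight = 4.
  m = 0100 → c = 010110100, weight = 4.
  m = 1100 → c = 110101000, weight = 4.
  m = 0010 → c = 101100111, weight = 6.
  m = 1010 → c = 001111011, weight = 6.
  m = 0110 → c = 111010011, weight = 6.
  m = 1110 → c = 011001111, weight = 6.
  m = 0001 → c = 001011011, weight = 5.
  m = 1001 → c = 101000111, weight = 5.
  m = 0101 → c = 011101111, weight = 7.
  m = 1101 → c = 111110011, weight = 7.
  m = 0011 → c = 100111100, weight = 5.
  m = 1011 → c = 000100000, weight = 1.
  m = 0111 → c = 110001000, weight = 3.
  m = 1111 → c = 010010100, weight = 3.
Tally weights:
  weight 0: 1 codewords.
  weight 1: 1 codewords.
  weight 3: 2 codewords.
  weight 4: 3 codewords.
  weight 5: 3 codewords.
  weight 6: 4 codewords.
  weight 7: 2 codewords.
Minimum distance d = smallest w > 0 with A_w > 0 = 1.
Sanity: Σ A_w = 16 = 2^4 = 16 ✓.


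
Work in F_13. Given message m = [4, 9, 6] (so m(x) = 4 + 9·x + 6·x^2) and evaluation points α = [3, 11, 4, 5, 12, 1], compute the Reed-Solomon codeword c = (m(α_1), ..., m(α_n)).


c = [7, 10, 6, 4, 1, 6]

Message polynomial: m(x) = 4 + 9·x + 6·x^2 (mod 13).
For each evaluation point α_i, compute m(α_i) mod 13:
  α_1 = 3: Horner steps 6 → 1 → 7, so m(3) = 7.
  α_2 = 11: Horner steps 6 → 10 → 10, so m(11) = 10.
  α_3 = 4: Horner steps 6 → 7 → 6, so m(4) = 6.
  α_4 = 5: Horner steps 6 → 0 → 4, so m(5) = 4.
  α_5 = 12: Horner steps 6 → 3 → 1, so m(12) = 1.
  α_6 = 1: Horner steps 6 → 2 → 6, so m(1) = 6.
Codeword c = [7, 10, 6, 4, 1, 6] ∈ F_13^6.


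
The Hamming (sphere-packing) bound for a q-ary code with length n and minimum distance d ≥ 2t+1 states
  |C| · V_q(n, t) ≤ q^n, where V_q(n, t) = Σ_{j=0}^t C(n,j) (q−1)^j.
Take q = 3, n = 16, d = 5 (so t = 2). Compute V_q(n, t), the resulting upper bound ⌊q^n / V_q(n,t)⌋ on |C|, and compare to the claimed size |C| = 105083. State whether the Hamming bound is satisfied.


V_q(n, t) = 513, q^n = 43046721, Hamming bound = 83911, |C| = 105083 > bound (violated).

Step 1: Compute V_q(n, t) = Σ_{j=0}^2 C(n, j) (q−1)^j.
  j = 0: C(16,0)·(2)^0 = 1·1 = 1.
  j = 1: C(16,1)·(2)^1 = 16·2 = 32.
  j = 2: C(16,2)·(2)^2 = 120·4 = 480.
  V_q(n, t) = 1 + 32 + 480 = 513.
Step 2: q^n = 3^16 = 43046721.
Step 3: Hamming bound ⌊q^n / V_q(n,t)⌋ = ⌊43046721/513⌋ = 83911.
Step 4: Compare |C| = 105083 to 83911: violated.
The claimed |C| lies above the Hamming bound, so no 3-ary code of length 16 with d ≥ 5 can have 105083 codewords.


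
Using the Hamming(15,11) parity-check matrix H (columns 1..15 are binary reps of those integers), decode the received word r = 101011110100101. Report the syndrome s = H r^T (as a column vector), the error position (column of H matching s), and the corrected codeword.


s = (0, 1, 1, 0)^T, error position = 6, corrected codeword c = 101010110100101

Compute s = H r^T mod 2 one row at a time:
  s_1 = 1 + 0 + 1 + 0 + 0 + 1 + 0 + 1 = 4 ≡ 0 (mod 2).
  s_2 = 0 + 1 + 1 + 1 + 0 + 1 + 0 + 1 = 5 ≡ 1 (mod 2).
  s_3 = 0 + 1 + 1 + 1 + 1 + 0 + 0 + 1 = 5 ≡ 1 (mod 2).
  s_4 = 1 + 1 + 1 + 1 + 0 + 0 + 1 + 1 = 6 ≡ 0 (mod 2).
s = (0, 1, 1, 0)^T — this equals column 6 of H (binary 0110), so error is at position 6.
Correct: flip bit 6 of r = 101011110100101 to get c = 101010110100101.


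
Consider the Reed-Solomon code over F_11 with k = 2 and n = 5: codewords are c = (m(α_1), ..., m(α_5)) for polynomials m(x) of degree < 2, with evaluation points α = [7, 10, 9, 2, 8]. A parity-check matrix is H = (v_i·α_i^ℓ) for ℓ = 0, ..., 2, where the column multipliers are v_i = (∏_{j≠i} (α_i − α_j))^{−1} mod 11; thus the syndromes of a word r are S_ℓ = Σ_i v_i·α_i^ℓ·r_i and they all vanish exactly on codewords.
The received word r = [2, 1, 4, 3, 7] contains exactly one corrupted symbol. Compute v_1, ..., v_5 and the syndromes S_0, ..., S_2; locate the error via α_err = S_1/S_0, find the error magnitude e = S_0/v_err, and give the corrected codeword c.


S = (1, 7, 5), error at position 1, error magnitude e = 3, c = [10, 1, 4, 3, 7].

Step 1: column multipliers v_i = (∏_{j≠i}(α_i − α_j))^{−1} mod 11.
  i = 1 (α = 7): (7−10)(7−9)(7−2)(7−8) = (−3)·(−2)·5·(−1) = −30 ≡ 3, so v_1 = 3^{−1} = 4 (mod 11).
  i = 2 (α = 10): (10−7)(10−9)(10−2)(10−8) = 3·1·8·2 = 48 ≡ 4, so v_2 = 4^{−1} = 3 (mod 11).
  i = 3 (α = 9): (9−7)(9−10)(9−2)(9−8) = 2·(−1)·7·1 = −14 ≡ 8, so v_3 = 8^{−1} = 7 (mod 11).
  i = 4 (α = 2): (2−7)(2−10)(2−9)(2−8) = (−5)·(−8)·(−7)·(−6) = 1680 ≡ 8, so v_4 = 8^{−1} = 7 (mod 11).
  i = 5 (α = 8): (8−7)(8−10)(8−9)(8−2) = 1·(−2)·(−1)·6 = 12 ≡ 1, so v_5 = 1^{−1} = 1 (mod 11).
  v = [4, 3, 7, 7, 1].
Step 2: syndromes of r = [2, 1, 4, 3, 7] (all sums mod 11).
  S_0 = Σ v_i r_i = 4·2 + 3·1 + 7·4 + 7·3 + 1·7 = 67 ≡ 1.
  S_1 = Σ v_i α_i r_i = 4·7·2 + 3·10·1 + 7·9·4 + 7·2·3 + 1·8·7 = 436 ≡ 7.
  α_i^2 mod 11 = [5, 1, 4, 4, 9].
  S_2 = Σ v_i α_i^2 r_i = 4·5·2 + 3·1·1 + 7·4·4 + 7·4·3 + 1·9·7 = 302 ≡ 5.
  S = (1, 7, 5) ≠ 0, so r is not a codeword (an error is present).
Step 3: locate the error. For a single error e at position i, S_ℓ = v_i·e·α_i^ℓ, so α_err = S_1/S_0.
  S_0^{−1} = 1^{−1} = 1 (mod 11), so α_err = 7·1 = 7 ≡ 7 = α_1. Error position i = 1.
  Consistency check: S_2/S_1 = 5·8 = 40 ≡ 7 = α_err ✓ (single-error assumption holds).
Step 4: error magnitude e = S_0/v_1 = S_0·∏_{j≠1}(α_1 − α_j) = 1·3 = 3 ≡ 3 (mod 11).
Step 5: correct position 1: c_1 = r_1 − e = 2 − 3 ≡ 10 (mod 11). Hence c = [10, 1, 4, 3, 7].
  Check: interpolating c through the α_i gives m(x) = 9 + 8·x (degree < 2) with m(α_i) = c_i for every i, so c is indeed a codeword.


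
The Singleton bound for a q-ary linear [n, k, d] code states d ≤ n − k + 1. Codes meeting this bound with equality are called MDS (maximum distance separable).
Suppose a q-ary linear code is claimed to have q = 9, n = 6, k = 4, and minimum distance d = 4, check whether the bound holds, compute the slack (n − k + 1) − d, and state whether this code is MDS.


Singleton RHS = n − k + 1 = 3, slack = -1, bound violated (no such code; not MDS).

Singleton bound: d ≤ n − k + 1.
Here n = 6, k = 4, so n − k + 1 = 3.
Given d = 4, check d ≤ 3: NO.
Slack = (n − k + 1) − d = -1.
The slack is negative: d = 4 exceeds n − k + 1 = 3 by 1, so the Singleton bound is violated and no linear [6, 4, 4]_9 code can exist. In particular it is not MDS (MDS requires d = n − k + 1 exactly).
Description: the claimed parameters are [6, 4, 4]_9; such a code would be impossible (violates the Singleton bound).


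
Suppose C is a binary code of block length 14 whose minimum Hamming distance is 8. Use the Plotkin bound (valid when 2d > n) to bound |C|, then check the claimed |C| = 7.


Plotkin bound M ≤ 8; given |C| = 7 ≤ bound (satisfied).

Check applicability: 2d = 16, n = 14.
2d − n = 2 > 0, so Plotkin applies.
Compute d/(2d−n) = 8/2 ≈ 4.0000.
⌊d/(2d−n)⌋ = 4.
Plotkin bound: M ≤ 2·4 = 8.
Given |C| = 7, check: satisfied.
This |C| is below the Plotkin bound.


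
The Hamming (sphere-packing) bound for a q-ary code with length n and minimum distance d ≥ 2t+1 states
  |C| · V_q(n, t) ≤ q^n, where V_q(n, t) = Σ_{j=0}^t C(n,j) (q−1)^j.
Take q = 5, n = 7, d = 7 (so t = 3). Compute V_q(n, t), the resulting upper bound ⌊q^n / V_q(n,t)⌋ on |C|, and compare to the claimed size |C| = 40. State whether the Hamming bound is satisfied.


V_q(n, t) = 2605, q^n = 78125, Hamming bound = 29, |C| = 40 > bound (violated).

Step 1: Compute V_q(n, t) = Σ_{j=0}^3 C(n, j) (q−1)^j.
  j = 0: C(7,0)·(4)^0 = 1·1 = 1.
  j = 1: C(7,1)·(4)^1 = 7·4 = 28.
  j = 2: C(7,2)·(4)^2 = 21·16 = 336.
  j = 3: C(7,3)·(4)^3 = 35·64 = 2240.
  V_q(n, t) = 1 + 28 + 336 + 2240 = 2605.
Step 2: q^n = 5^7 = 78125.
Step 3: Hamming bound ⌊q^n / V_q(n,t)⌋ = ⌊78125/2605⌋ = 29.
Step 4: Compare |C| = 40 to 29: violated.
The claimed |C| lies above the Hamming bound, so no 5-ary code of length 7 with d ≥ 7 can have 40 codewords.


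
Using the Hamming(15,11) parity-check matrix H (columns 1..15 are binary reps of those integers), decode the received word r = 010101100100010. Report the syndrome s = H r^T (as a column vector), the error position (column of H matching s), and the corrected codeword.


s = (0, 0, 1, 1)^T, error position = 3, corrected codeword c = 011101100100010

Compute s = H r^T mod 2 one row at a time:
  s_1 = 0 + 0 + 1 + 0 + 0 + 0 + 1 + 0 = 2 ≡ 0 (mod 2).
  s_2 = 1 + 0 + 1 + 1 + 0 + 0 + 1 + 0 = 4 ≡ 0 (mod 2).
  s_3 = 1 + 0 + 1 + 1 + 1 + 0 + 1 + 0 = 5 ≡ 1 (mod 2).
  s_4 = 0 + 0 + 0 + 1 + 0 + 0 + 0 + 0 = 1 ≡ 1 (mod 2).
s = (0, 0, 1, 1)^T — this equals column 3 of H (binary 0011), so error is at position 3.
Correct: flip bit 3 of r = 010101100100010 to get c = 011101100100010.


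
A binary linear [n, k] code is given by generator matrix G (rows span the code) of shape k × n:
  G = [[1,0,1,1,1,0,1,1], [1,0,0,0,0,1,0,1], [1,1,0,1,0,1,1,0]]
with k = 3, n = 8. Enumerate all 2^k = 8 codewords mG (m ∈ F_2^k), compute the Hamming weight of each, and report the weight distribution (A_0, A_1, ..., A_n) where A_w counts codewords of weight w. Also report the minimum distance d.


Weight distribution: A_0 = 1, A_3 = 1, A_4 = 2, A_5 = 3, A_6 = 1. Minimum distance d = 3.

Enumerate all 2^3 = 8 messages m ∈ F_2^3.
For each, compute codeword c = mG in F_2^8, then tally its weight.
  m = 000 → c = 00000000, weight = 0.
  m = 100 → c = 10111011, weight = 6.
  m = 010 → c = 10000101, weight = 3.
  m = 110 → c = 00111110, weight = 5.
  m = 001 → c = 11010110, weight = 5.
  m = 101 → c = 01101101, weight = 5.
  m = 011 → c = 01010011, weight = 4.
  m = 111 → c = 11101000, weight = 4.
Tally weights:
  weight 0: 1 codewords.
  weight 3: 1 codewords.
  weight 4: 2 codewords.
  weight 5: 3 codewords.
  weight 6: 1 codewords.
Minimum distance d = smallest w > 0 with A_w > 0 = 3.
Sanity: Σ A_w = 8 = 2^3 = 8 ✓.


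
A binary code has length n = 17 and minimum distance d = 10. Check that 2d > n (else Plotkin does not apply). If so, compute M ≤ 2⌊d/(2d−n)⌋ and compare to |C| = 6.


Plotkin bound M ≤ 6; given |C| = 6 ≤ bound (satisfied).

Check applicability: 2d = 20, n = 17.
2d − n = 3 > 0, so Plotkin applies.
Compute d/(2d−n) = 10/3 ≈ 3.3333.
⌊d/(2d−n)⌋ = 3.
Plotkin bound: M ≤ 2·3 = 6.
Given |C| = 6, check: satisfied.
This |C| is at the Plotkin bound.


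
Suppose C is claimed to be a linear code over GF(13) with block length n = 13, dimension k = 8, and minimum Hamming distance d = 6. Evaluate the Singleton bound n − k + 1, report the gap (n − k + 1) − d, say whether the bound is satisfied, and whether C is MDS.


Singleton RHS = n − k + 1 = 6, slack = 0, bound satisfied, MDS.

Singleton bound: d ≤ n − k + 1.
Here n = 13, k = 8, so n − k + 1 = 6.
Given d = 6, check d ≤ 6: YES.
Slack = (n − k + 1) − d = 0.
The code is MDS (slack = 0).
Description: the claimed parameters are [13, 8, 6]_13; such a code would be MDS (meets Singleton bound).


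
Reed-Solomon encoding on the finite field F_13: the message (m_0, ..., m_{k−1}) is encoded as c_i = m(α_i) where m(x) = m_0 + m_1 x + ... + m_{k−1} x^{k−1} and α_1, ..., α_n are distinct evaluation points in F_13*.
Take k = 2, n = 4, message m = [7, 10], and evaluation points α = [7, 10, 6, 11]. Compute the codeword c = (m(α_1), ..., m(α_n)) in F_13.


c = [12, 3, 2, 0]

Message polynomial: m(x) = 7 + 10·x (mod 13).
For each evaluation point α_i, compute m(α_i) mod 13:
  α_1 = 7: Horner steps 10 → 12, so m(7) = 12.
  α_2 = 10: Horner steps 10 → 3, so m(10) = 3.
  α_3 = 6: Horner steps 10 → 2, so m(6) = 2.
  α_4 = 11: Horner steps 10 → 0, so m(11) = 0.
Codeword c = [12, 3, 2, 0] ∈ F_13^4.


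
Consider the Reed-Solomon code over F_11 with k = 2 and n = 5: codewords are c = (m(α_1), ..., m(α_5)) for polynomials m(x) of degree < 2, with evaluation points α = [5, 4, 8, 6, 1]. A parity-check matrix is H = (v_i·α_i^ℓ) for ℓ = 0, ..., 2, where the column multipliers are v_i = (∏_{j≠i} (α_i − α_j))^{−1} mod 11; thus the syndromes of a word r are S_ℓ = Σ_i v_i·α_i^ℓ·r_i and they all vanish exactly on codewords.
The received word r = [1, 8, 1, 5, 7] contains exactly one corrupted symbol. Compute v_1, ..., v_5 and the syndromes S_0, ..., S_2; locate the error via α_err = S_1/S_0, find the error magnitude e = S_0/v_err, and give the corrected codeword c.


S = (7, 1, 8), error at position 3, error magnitude e = 10, c = [1, 8, 2, 5, 7].

Step 1: column multipliers v_i = (∏_{j≠i}(α_i − α_j))^{−1} mod 11.
  i = 1 (α = 5): (5−4)(5−8)(5−6)(5−1) = 1·(−3)·(−1)·4 = 12 ≡ 1, so v_1 = 1^{−1} = 1 (mod 11).
  i = 2 (α = 4): (4−5)(4−8)(4−6)(4−1) = (−1)·(−4)·(−2)·3 = −24 ≡ 9, so v_2 = 9^{−1} = 5 (mod 11).
  i = 3 (α = 8): (8−5)(8−4)(8−6)(8−1) = 3·4·2·7 = 168 ≡ 3, so v_3 = 3^{−1} = 4 (mod 11).
  i = 4 (α = 6): (6−5)(6−4)(6−8)(6−1) = 1·2·(−2)·5 = −20 ≡ 2, so v_4 = 2^{−1} = 6 (mod 11).
  i = 5 (α = 1): (1−5)(1−4)(1−8)(1−6) = (−4)·(−3)·(−7)·(−5) = 420 ≡ 2, so v_5 = 2^{−1} = 6 (mod 11).
  v = [1, 5, 4, 6, 6].
Step 2: syndromes of r = [1, 8, 1, 5, 7] (all sums mod 11).
  S_0 = Σ v_i r_i = 1·1 + 5·8 + 4·1 + 6·5 + 6·7 = 117 ≡ 7.
  S_1 = Σ v_i α_i r_i = 1·5·1 + 5·4·8 + 4·8·1 + 6·6·5 + 6·1·7 = 419 ≡ 1.
  α_i^2 mod 11 = [3, 5, 9, 3, 1].
  S_2 = Σ v_i α_i^2 r_i = 1·3·1 + 5·5·8 + 4·9·1 + 6·3·5 + 6·1·7 = 371 ≡ 8.
  S = (7, 1, 8) ≠ 0, so r is not a codeword (an error is present).
Step 3: locate the error. For a single error e at position i, S_ℓ = v_i·e·α_i^ℓ, so α_err = S_1/S_0.
  S_0^{−1} = 7^{−1} = 8 (mod 11), so α_err = 1·8 = 8 ≡ 8 = α_3. Error position i = 3.
  Consistency check: S_2/S_1 = 8·1 = 8 ≡ 8 = α_err ✓ (single-error assumption holds).
Step 4: error magnitude e = S_0/v_3 = S_0·∏_{j≠3}(α_3 − α_j) = 7·3 = 21 ≡ 10 (mod 11).
Step 5: correct position 3: c_3 = r_3 − e = 1 − 10 ≡ 2 (mod 11). Hence c = [1, 8, 2, 5, 7].
  Check: interpolating c through the α_i gives m(x) = 3 + 4·x (degree < 2) with m(α_i) = c_i for every i, so c is indeed a codeword.


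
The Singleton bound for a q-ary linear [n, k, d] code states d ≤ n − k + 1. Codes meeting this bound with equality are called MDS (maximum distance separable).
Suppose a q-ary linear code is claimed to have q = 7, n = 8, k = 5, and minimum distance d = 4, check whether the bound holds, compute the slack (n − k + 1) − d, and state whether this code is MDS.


Singleton RHS = n − k + 1 = 4, slack = 0, bound satisfied, MDS.

Singleton bound: d ≤ n − k + 1.
Here n = 8, k = 5, so n − k + 1 = 4.
Given d = 4, check d ≤ 4: YES.
Slack = (n − k + 1) − d = 0.
The code is MDS (slack = 0).
Description: the claimed parameters are [8, 5, 4]_7; such a code would be MDS (meets Singleton bound).


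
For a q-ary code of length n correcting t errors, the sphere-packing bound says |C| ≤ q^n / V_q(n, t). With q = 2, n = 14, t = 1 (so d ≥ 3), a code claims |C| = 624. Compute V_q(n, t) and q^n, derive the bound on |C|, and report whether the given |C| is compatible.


V_q(n, t) = 15, q^n = 16384, Hamming bound = 1092, |C| = 624 ≤ bound (satisfied).

Step 1: Compute V_q(n, t) = Σ_{j=0}^1 C(n, j) (q−1)^j.
  j = 0: C(14,0)·(1)^0 = 1·1 = 1.
  j = 1: C(14,1)·(1)^1 = 14·1 = 14.
  V_q(n, t) = 1 + 14 = 15.
Step 2: q^n = 2^14 = 16384.
Step 3: Hamming bound ⌊q^n / V_q(n,t)⌋ = ⌊16384/15⌋ = 1092.
Step 4: Compare |C| = 624 to 1092: satisfied.
The claimed |C| lies below the Hamming bound.


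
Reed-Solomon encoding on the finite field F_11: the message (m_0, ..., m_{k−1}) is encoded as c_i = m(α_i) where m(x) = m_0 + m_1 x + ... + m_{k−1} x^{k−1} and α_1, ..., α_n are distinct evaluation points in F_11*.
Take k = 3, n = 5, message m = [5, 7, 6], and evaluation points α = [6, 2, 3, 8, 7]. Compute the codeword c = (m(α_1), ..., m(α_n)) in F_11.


c = [10, 10, 3, 5, 7]

Message polynomial: m(x) = 5 + 7·x + 6·x^2 (mod 11).
For each evaluation point α_i, compute m(α_i) mod 11:
  α_1 = 6: Horner steps 6 → 10 → 10, so m(6) = 10.
  α_2 = 2: Horner steps 6 → 8 → 10, so m(2) = 10.
  α_3 = 3: Horner steps 6 → 3 → 3, so m(3) = 3.
  α_4 = 8: Horner steps 6 → 0 → 5, so m(8) = 5.
  α_5 = 7: Horner steps 6 → 5 → 7, so m(7) = 7.
Codeword c = [10, 10, 3, 5, 7] ∈ F_11^5.


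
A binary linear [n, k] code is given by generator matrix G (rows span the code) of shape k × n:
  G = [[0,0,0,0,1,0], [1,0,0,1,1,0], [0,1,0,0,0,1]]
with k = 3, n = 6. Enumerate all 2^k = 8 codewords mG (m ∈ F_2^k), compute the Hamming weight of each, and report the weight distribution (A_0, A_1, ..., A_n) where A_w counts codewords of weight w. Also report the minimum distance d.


Weight distribution: A_0 = 1, A_1 = 1, A_2 = 2, A_3 = 2, A_4 = 1, A_5 = 1. Minimum distance d = 1.

Enumerate all 2^3 = 8 messages m ∈ F_2^3.
For each, compute codeword c = mG in F_2^6, then tally its weight.
  m = 000 → c = 000000, weight = 0.
  m = 100 → c = 000010, weight = 1.
  m = 010 → c = 100110, weight = 3.
  m = 110 → c = 100100, weight = 2.
  m = 001 → c = 010001, weight = 2.
  m = 101 → c = 010011, weight = 3.
  m = 011 → c = 110111, weight = 5.
  m = 111 → c = 110101, weight = 4.
Tally weights:
  weight 0: 1 codewords.
  weight 1: 1 codewords.
  weight 2: 2 codewords.
  weight 3: 2 codewords.
  weight 4: 1 codewords.
  weight 5: 1 codewords.
Minimum distance d = smallest w > 0 with A_w > 0 = 1.
Sanity: Σ A_w = 8 = 2^3 = 8 ✓.


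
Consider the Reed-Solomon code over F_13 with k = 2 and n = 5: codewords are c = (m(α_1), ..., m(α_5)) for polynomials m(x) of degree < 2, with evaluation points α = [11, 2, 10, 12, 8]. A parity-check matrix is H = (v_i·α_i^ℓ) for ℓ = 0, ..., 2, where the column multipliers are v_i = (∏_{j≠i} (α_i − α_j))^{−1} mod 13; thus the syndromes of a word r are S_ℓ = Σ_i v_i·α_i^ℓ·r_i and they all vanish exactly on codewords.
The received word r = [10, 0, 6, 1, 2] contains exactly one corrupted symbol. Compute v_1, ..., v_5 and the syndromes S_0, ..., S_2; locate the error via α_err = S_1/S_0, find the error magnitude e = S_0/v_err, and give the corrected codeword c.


S = (9, 7, 4), error at position 5, error magnitude e = 4, c = [10, 0, 6, 1, 11].

Step 1: column multipliers v_i = (∏_{j≠i}(α_i − α_j))^{−1} mod 13.
  i = 1 (α = 11): (11−2)(11−10)(11−12)(11−8) = 9·1·(−1)·3 = −27 ≡ 12, so v_1 = 12^{−1} = 12 (mod 13).
  i = 2 (α = 2): (2−11)(2−10)(2−12)(2−8) = (−9)·(−8)·(−10)·(−6) = 4320 ≡ 4, so v_2 = 4^{−1} = 10 (mod 13).
  i = 3 (α = 10): (10−11)(10−2)(10−12)(10−8) = (−1)·8·(−2)·2 = 32 ≡ 6, so v_3 = 6^{−1} = 11 (mod 13).
  i = 4 (α = 12): (12−11)(12−2)(12−10)(12−8) = 1·10·2·4 = 80 ≡ 2, so v_4 = 2^{−1} = 7 (mod 13).
  i = 5 (α = 8): (8−11)(8−2)(8−10)(8−12) = (−3)·6·(−2)·(−4) = −144 ≡ 12, so v_5 = 12^{−1} = 12 (mod 13).
  v = [12, 10, 11, 7, 12].
Step 2: syndromes of r = [10, 0, 6, 1, 2] (all sums mod 13).
  S_0 = Σ v_i r_i = 12·10 + 10·0 + 11·6 + 7·1 + 12·2 = 217 ≡ 9.
  S_1 = Σ v_i α_i r_i = 12·11·10 + 10·2·0 + 11·10·6 + 7·12·1 + 12·8·2 = 2256 ≡ 7.
  α_i^2 mod 13 = [4, 4, 9, 1, 12].
  S_2 = Σ v_i α_i^2 r_i = 12·4·10 + 10·4·0 + 11·9·6 + 7·1·1 + 12·12·2 = 1369 ≡ 4.
  S = (9, 7, 4) ≠ 0, so r is not a codeword (an error is present).
Step 3: locate the error. For a single error e at position i, S_ℓ = v_i·e·α_i^ℓ, so α_err = S_1/S_0.
  S_0^{−1} = 9^{−1} = 3 (mod 13), so α_err = 7·3 = 21 ≡ 8 = α_5. Error position i = 5.
  Consistency check: S_2/S_1 = 4·2 = 8 ≡ 8 = α_err ✓ (single-error assumption holds).
Step 4: error magnitude e = S_0/v_5 = S_0·∏_{j≠5}(α_5 − α_j) = 9·12 = 108 ≡ 4 (mod 13).
Step 5: correct position 5: c_5 = r_5 − e = 2 − 4 ≡ 11 (mod 13). Hence c = [10, 0, 6, 1, 11].
  Check: interpolating c through the α_i gives m(x) = 5 + 4·x (degree < 2) with m(α_i) = c_i for every i, so c is indeed a codeword.


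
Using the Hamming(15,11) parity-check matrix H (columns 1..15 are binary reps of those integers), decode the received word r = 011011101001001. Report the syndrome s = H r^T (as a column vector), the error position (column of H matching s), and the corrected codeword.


s = (1, 1, 1, 1)^T, error position = 15, corrected codeword c = 011011101001000

Compute s = H r^T mod 2 one row at a time:
  s_1 = 0 + 1 + 0 + 0 + 1 + 0 + 0 + 1 = 3 ≡ 1 (mod 2).
  s_2 = 0 + 1 + 1 + 1 + 1 + 0 + 0 + 1 = 5 ≡ 1 (mod 2).
  s_3 = 1 + 1 + 1 + 1 + 0 + 0 + 0 + 1 = 5 ≡ 1 (mod 2).
  s_4 = 0 + 1 + 1 + 1 + 1 + 0 + 0 + 1 = 5 ≡ 1 (mod 2).
s = (1, 1, 1, 1)^T — this equals column 15 of H (binary 1111), so error is at position 15.
Correct: flip bit 15 of r = 011011101001001 to get c = 011011101001000.


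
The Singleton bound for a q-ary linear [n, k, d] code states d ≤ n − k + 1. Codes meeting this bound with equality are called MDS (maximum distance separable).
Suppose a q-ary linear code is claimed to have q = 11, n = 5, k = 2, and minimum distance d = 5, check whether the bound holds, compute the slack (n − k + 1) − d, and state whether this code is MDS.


Singleton RHS = n − k + 1 = 4, slack = -1, bound violated (no such code; not MDS).

Singleton bound: d ≤ n − k + 1.
Here n = 5, k = 2, so n − k + 1 = 4.
Given d = 5, check d ≤ 4: NO.
Slack = (n − k + 1) − d = -1.
The slack is negative: d = 5 exceeds n − k + 1 = 4 by 1, so the Singleton bound is violated and no linear [5, 2, 5]_11 code can exist. In particular it is not MDS (MDS requires d = n − k + 1 exactly).
Description: the claimed parameters are [5, 2, 5]_11; such a code would be impossible (violates the Singleton bound).


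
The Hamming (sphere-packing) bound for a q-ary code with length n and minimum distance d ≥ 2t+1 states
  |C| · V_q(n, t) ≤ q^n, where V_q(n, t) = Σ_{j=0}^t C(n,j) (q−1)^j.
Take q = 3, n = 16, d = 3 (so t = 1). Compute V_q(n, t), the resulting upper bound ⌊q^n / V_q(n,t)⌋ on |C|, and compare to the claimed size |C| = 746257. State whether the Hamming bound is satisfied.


V_q(n, t) = 33, q^n = 43046721, Hamming bound = 1304446, |C| = 746257 ≤ bound (satisfied).

Step 1: Compute V_q(n, t) = Σ_{j=0}^1 C(n, j) (q−1)^j.
  j = 0: C(16,0)·(2)^0 = 1·1 = 1.
  j = 1: C(16,1)·(2)^1 = 16·2 = 32.
  V_q(n, t) = 1 + 32 = 33.
Step 2: q^n = 3^16 = 43046721.
Step 3: Hamming bound ⌊q^n / V_q(n,t)⌋ = ⌊43046721/33⌋ = 1304446.
Step 4: Compare |C| = 746257 to 1304446: satisfied.
The claimed |C| lies below the Hamming bound.


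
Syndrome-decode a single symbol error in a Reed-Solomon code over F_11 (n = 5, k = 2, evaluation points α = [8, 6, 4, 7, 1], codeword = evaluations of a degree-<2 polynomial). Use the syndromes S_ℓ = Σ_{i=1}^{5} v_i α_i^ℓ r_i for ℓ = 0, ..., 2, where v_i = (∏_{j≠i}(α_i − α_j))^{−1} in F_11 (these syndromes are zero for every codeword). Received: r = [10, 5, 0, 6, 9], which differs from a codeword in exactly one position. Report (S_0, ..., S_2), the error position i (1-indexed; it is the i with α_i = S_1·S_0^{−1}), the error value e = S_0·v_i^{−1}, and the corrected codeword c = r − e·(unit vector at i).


S = (1, 7, 5), error at position 4, error magnitude e = 4, c = [10, 5, 0, 2, 9].

Step 1: column multipliers v_i = (∏_{j≠i}(α_i − α_j))^{−1} mod 11.
  i = 1 (α = 8): (8−6)(8−4)(8−7)(8−1) = 2·4·1·7 = 56 ≡ 1, so v_1 = 1^{−1} = 1 (mod 11).
  i = 2 (α = 6): (6−8)(6−4)(6−7)(6−1) = (−2)·2·(−1)·5 = 20 ≡ 9, so v_2 = 9^{−1} = 5 (mod 11).
  i = 3 (α = 4): (4−8)(4−6)(4−7)(4−1) = (−4)·(−2)·(−3)·3 = −72 ≡ 5, so v_3 = 5^{−1} = 9 (mod 11).
  i = 4 (α = 7): (7−8)(7−6)(7−4)(7−1) = (−1)·1·3·6 = −18 ≡ 4, so v_4 = 4^{−1} = 3 (mod 11).
  i = 5 (α = 1): (1−8)(1−6)(1−4)(1−7) = (−7)·(−5)·(−3)·(−6) = 630 ≡ 3, so v_5 = 3^{−1} = 4 (mod 11).
  v = [1, 5, 9, 3, 4].
Step 2: syndromes of r = [10, 5, 0, 6, 9] (all sums mod 11).
  S_0 = Σ v_i r_i = 1·10 + 5·5 + 9·0 + 3·6 + 4·9 = 89 ≡ 1.
  S_1 = Σ v_i α_i r_i = 1·8·10 + 5·6·5 + 9·4·0 + 3·7·6 + 4·1·9 = 392 ≡ 7.
  α_i^2 mod 11 = [9, 3, 5, 5, 1].
  S_2 = Σ v_i α_i^2 r_i = 1·9·10 + 5·3·5 + 9·5·0 + 3·5·6 + 4·1·9 = 291 ≡ 5.
  S = (1, 7, 5) ≠ 0, so r is not a codeword (an error is present).
Step 3: locate the error. For a single error e at position i, S_ℓ = v_i·e·α_i^ℓ, so α_err = S_1/S_0.
  S_0^{−1} = 1^{−1} = 1 (mod 11), so α_err = 7·1 = 7 ≡ 7 = α_4. Error position i = 4.
  Consistency check: S_2/S_1 = 5·8 = 40 ≡ 7 = α_err ✓ (single-error assumption holds).
Step 4: error magnitude e = S_0/v_4 = S_0·∏_{j≠4}(α_4 − α_j) = 1·4 = 4 ≡ 4 (mod 11).
Step 5: correct position 4: c_4 = r_4 − e = 6 − 4 ≡ 2 (mod 11). Hence c = [10, 5, 0, 2, 9].
  Check: interpolating c through the α_i gives m(x) = 1 + 8·x (degree < 2) with m(α_i) = c_i for every i, so c is indeed a codeword.
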